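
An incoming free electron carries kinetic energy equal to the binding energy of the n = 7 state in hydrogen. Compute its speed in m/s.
3.12528e+05 m/s (or 0.104248% of c)

The binding energy at n = 7 for hydrogen is:
E_7 = -13.6057/7² = -0.277667347 eV
|E_7| = 0.277667347 eV

Convert to Joules:
KE = 0.277667347 eV × (1.602177 × 10⁻¹⁹ J/eV) = 4.4487224e-20 J

Using KE = ½mv²:
v = √(2·KE/m_e)
v = √(2 × 4.4487224e-20 J / 9.10938 × 10⁻³¹ kg)
v = 3.12528e+05 m/s

This is approximately 0.104248% the speed of light.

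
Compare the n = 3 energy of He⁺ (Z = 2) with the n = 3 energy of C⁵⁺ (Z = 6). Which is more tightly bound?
C⁵⁺ at n = 3 (E = -54.423 eV)

Using E_n = -13.6057 Z² / n² eV:

He⁺ (Z = 2) at n = 3:
E = -13.6057 × 2² / 3² = -13.6057 × 4 / 9 = -6.046978 eV

C⁵⁺ (Z = 6) at n = 3:
E = -13.6057 × 6² / 3² = -13.6057 × 36 / 9 = -54.422800 eV

Since -54.422800 eV < -6.046978 eV,
C⁵⁺ at n = 3 is more tightly bound (requires more energy to ionize).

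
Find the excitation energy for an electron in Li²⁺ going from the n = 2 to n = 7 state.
28.1138 eV

The energy levels of a hydrogen-like atom are E_n = -13.6057 Z² eV / n².

Energy at n = 2: E_2 = -13.6057 × 3² / 2² = -30.6128250 eV
Energy at n = 7: E_7 = -13.6057 × 3² / 7² = -2.4990061 eV

The excitation energy is the difference:
ΔE = E_7 - E_2
ΔE = -2.4990061 - (-30.6128250)
ΔE = 28.1138 eV

Since this is positive, energy must be absorbed (photon absorption).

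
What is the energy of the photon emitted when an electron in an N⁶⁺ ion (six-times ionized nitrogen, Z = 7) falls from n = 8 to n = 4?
31.25059 eV

The energy levels are E_n = -13.6057 Z² eV / n².

Energy at n = 8: E_8 = -13.6057 × 7² / 8² = -10.41686406 eV
Energy at n = 4: E_4 = -13.6057 × 7² / 4² = -41.66745625 eV

For emission (electron falling to lower state), the photon energy is:
E_photon = E_8 - E_4 = |-10.41686406 - (-41.66745625)|
E_photon = 31.25059 eV

This energy is carried away by the emitted photon.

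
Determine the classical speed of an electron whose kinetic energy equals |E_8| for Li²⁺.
8.2038e+05 m/s (or 0.2737% of c)

The binding energy at n = 8 for Li²⁺ is:
E_8 = -13.6057 × 3²/8² = -1.9133016 eV
|E_8| = 1.9133016 eV

Convert to Joules:
KE = 1.9133016 eV × (1.602177 × 10⁻¹⁹ J/eV) = 3.065448e-19 J

Using KE = ½mv²:
v = √(2·KE/m_e)
v = √(2 × 3.065448e-19 J / 9.10938 × 10⁻³¹ kg)
v = 8.2038e+05 m/s

This is approximately 0.2737% the speed of light.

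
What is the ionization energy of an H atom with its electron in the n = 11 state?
0.11 eV

The ionization energy is the energy needed to remove the electron completely (n → ∞).

For hydrogen, E_n = -13.6057 eV / n².

At n = 11: E_11 = -13.6057 / 11² = -0.11244 eV
At n = ∞: E_∞ = 0 eV

Ionization energy = E_∞ - E_11 = 0 - (-0.11244) = 0.11244 eV
Ionization energy ≈ 0.11 eV

This is also called the binding energy of the electron in state n = 11.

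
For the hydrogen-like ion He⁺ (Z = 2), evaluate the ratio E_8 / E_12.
2.250000

Using E_n = -13.6057 Z² / n² eV with Z = 2:

E_8 = -13.6057 × 2² / 8² = -54.4228 / 64 = -0.850356250000 eV
E_12 = -13.6057 × 2² / 12² = -54.4228 / 144 = -0.377936111111 eV

The ratio is:
E_8/E_12 = (-0.850356250000) / (-0.377936111111)
E_8/E_12 = (-54.4228/64) / (-54.4228/144)
E_8/E_12 = 144/64
E_8/E_12 = 2.250000
(Note: the Z² factors cancel in the ratio.)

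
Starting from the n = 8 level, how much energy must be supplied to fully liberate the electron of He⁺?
0.85 eV

The ionization energy is the energy needed to remove the electron completely (n → ∞).

For a hydrogen-like ion with Z = 2, E_n = -13.6057 Z² / n² eV.

At n = 8: E_8 = -13.6057 × 2² / 8² = -0.85036 eV
At n = ∞: E_∞ = 0 eV

Ionization energy = E_∞ - E_8 = 0 - (-0.85036) = 0.85036 eV
Ionization energy ≈ 0.85 eV

This is also called the binding energy of the electron in state n = 8.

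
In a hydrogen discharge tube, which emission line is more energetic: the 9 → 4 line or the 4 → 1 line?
4 → 1

Calculate the energy for each transition:

Transition 9 → 4:
ΔE₁ = |E_4 - E_9| = |-13.6057/4² - (-13.6057/9²)|
ΔE₁ = |-0.850356250000 - (-0.167971604938)| = 0.682384645 eV

Transition 4 → 1:
ΔE₂ = |E_1 - E_4| = |-13.6057/1² - (-13.6057/4²)|
ΔE₂ = |-13.605700000000 - (-0.850356250000)| = 12.755343750 eV

Since 12.755343750 eV > 0.682384645 eV, the transition 4 → 1 emits the more energetic photon.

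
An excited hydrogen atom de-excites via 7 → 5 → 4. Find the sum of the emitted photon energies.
0.573 eV

The energy levels of hydrogen are E_n = -13.6057 / n² eV.

First transition (7 → 5):
ΔE₁ = |E_5 - E_7|
ΔE₁ = |-0.544228000 - (-0.277667347)| = 0.266561 eV

Second transition (5 → 4):
ΔE₂ = |E_4 - E_5|
ΔE₂ = |-0.850356250 - (-0.544228000)| = 0.306128 eV

Total energy released:
E_total = ΔE₁ + ΔE₂ = 0.266561 + 0.306128 = 0.573 eV

Note: This equals the direct transition 7 → 4: 0.573 eV ✓
Energy is conserved regardless of the path taken.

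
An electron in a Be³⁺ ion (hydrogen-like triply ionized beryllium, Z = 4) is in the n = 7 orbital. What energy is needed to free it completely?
4.44 eV

The ionization energy is the energy needed to remove the electron completely (n → ∞).

For a hydrogen-like ion with Z = 4, E_n = -13.6057 Z² / n² eV.

At n = 7: E_7 = -13.6057 × 4² / 7² = -4.44268 eV
At n = ∞: E_∞ = 0 eV

Ionization energy = E_∞ - E_7 = 0 - (-4.44268) = 4.44268 eV
Ionization energy ≈ 4.44 eV

This is also called the binding energy of the electron in state n = 7.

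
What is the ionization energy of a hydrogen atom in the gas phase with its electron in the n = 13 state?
0.0805 eV

The ionization energy is the energy needed to remove the electron completely (n → ∞).

For hydrogen, E_n = -13.6057 eV / n².

At n = 13: E_13 = -13.6057 / 13² = -0.0805071 eV
At n = ∞: E_∞ = 0 eV

Ionization energy = E_∞ - E_13 = 0 - (-0.0805071) = 0.0805071 eV
Ionization energy ≈ 0.0805 eV

This is also called the binding energy of the electron in state n = 13.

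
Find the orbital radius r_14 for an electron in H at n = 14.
10.37187 nm (or 103.71873 Å)

The Bohr radius formula is:
r_n = n² a₀ / Z

where a₀ = 0.05291772 nm is the Bohr radius.

For H (Z = 1) at n = 14:
r_14 = 14² × 0.05291772 nm / 1
r_14 = 196 × 0.05291772 nm / 1
r_14 = 10.371873 nm / 1
r_14 = 10.37187 nm

The electron orbits at approximately 10.37187 nm from the nucleus.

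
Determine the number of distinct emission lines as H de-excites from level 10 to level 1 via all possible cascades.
45

The electron can occupy levels n = 1, 2, ..., 10 during de-excitation — that is m = 10 - 1 + 1 = 10 distinct levels.

The number of distinct spectral lines equals the number of ways to choose 2 of these m levels (each pair gives one possible emission transition):

Number of lines = m(m-1)/2 = 10×9/2 = 45

These correspond to all possible transitions between the 10 levels:
10 → 9, 10 → 8, 10 → 7, 10 → 6, 10 → 5, 10 → 4, 10 → 3, 10 → 2...

Each transition produces a photon with a unique energy (and thus wavelength). This count does not depend on Z.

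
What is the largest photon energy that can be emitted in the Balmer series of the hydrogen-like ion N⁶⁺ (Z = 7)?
166.669825 eV

The series limit corresponds to the transition from n = ∞ to n = 2.
This is the highest energy (shortest wavelength) transition in the Balmer series.

E_∞ = 0 eV
E_2 = -13.6057 × 7² / 2² = -166.669825 eV

Energy at series limit:
ΔE = E_∞ - E_2 = 0 - (-166.669825) = 166.669825 eV

This energy equals the ionization energy from the n = 2 state of N⁶⁺.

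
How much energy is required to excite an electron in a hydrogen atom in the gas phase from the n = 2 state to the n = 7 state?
3.123758 eV

The energy levels of a hydrogen-like atom are E_n = -13.6057 eV / n².

Energy at n = 2: E_2 = -13.6057 / 2² = -3.401425000 eV
Energy at n = 7: E_7 = -13.6057 / 7² = -0.277667347 eV

The excitation energy is the difference:
ΔE = E_7 - E_2
ΔE = -0.277667347 - (-3.401425000)
ΔE = 3.123758 eV

Since this is positive, energy must be absorbed (photon absorption).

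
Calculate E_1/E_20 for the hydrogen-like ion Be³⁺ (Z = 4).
400.000000

Using E_n = -13.6057 Z² / n² eV with Z = 4:

E_1 = -13.6057 × 4² / 1² = -217.6912 / 1 = -217.691200000000 eV
E_20 = -13.6057 × 4² / 20² = -217.6912 / 400 = -0.544228000000 eV

The ratio is:
E_1/E_20 = (-217.691200000000) / (-0.544228000000)
E_1/E_20 = (-217.6912/1) / (-217.6912/400)
E_1/E_20 = 400/1
E_1/E_20 = 400.000000
(Note: the Z² factors cancel in the ratio.)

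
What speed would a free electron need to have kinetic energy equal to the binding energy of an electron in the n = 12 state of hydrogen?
1.82308e+05 m/s (or 0.06081% of c)

The binding energy at n = 12 for hydrogen is:
E_12 = -13.6057/12² = -0.0944840278 eV
|E_12| = 0.0944840278 eV

Convert to Joules:
KE = 0.0944840278 eV × (1.602177 × 10⁻¹⁹ J/eV) = 1.5138014e-20 J

Using KE = ½mv²:
v = √(2·KE/m_e)
v = √(2 × 1.5138014e-20 J / 9.10938 × 10⁻³¹ kg)
v = 1.82308e+05 m/s

This is approximately 0.06081% the speed of light.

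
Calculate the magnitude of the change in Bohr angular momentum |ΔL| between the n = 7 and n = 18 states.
1.1600e-33 J·s (or 11ℏ)

In the Bohr model, L_n = nℏ where ℏ = 1.054572e-34 J·s.

L_18 = 18ℏ = 1.898230e-33 J·s
L_7 = 7ℏ = 7.382004e-34 J·s

ΔL = L_18 - L_7 = (18 - 7)ℏ = 11ℏ
ΔL = 11 × 1.054572e-34 J·s = 1.1600e-33 J·s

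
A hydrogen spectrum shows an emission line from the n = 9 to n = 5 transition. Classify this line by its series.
Pfund series

The spectral series in hydrogen are named based on the final (lower) energy level:
- Lyman series: n_final = 1 (ultraviolet)
- Balmer series: n_final = 2 (visible/near-UV)
- Paschen series: n_final = 3 (infrared)
- Brackett series: n_final = 4 (infrared)
- Pfund series: n_final = 5 (far infrared)

Since this transition ends at n = 5, it belongs to the Pfund series.

For reference, this 9 → 5 line has photon energy
ΔE = 13.6057 eV × (1/5² - 1/9²) = 0.376256395 eV,
corresponding to wavelength λ = hc/ΔE = 1239.84 eV·nm / 0.376256395 eV = 3295.200 nm in the far infrared region.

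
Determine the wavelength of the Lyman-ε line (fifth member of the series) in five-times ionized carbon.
2.604 nm

The lines of a series are numbered from the longest wavelength (smallest ΔE) outward; the fifth line is the transition from n = n_f + 5 to n_f.
The Lyman series has all transitions ending at n_f = 1.

For C⁵⁺ (Z = 6), the fifth line (ε-line) is the jump from n = 6 to n = 1:
E_6 = -13.6057 × 6² / 6² = -13.60570 eV
E_1 = -13.6057 × 6² / 1² = -489.80520 eV
ΔE = E_6 - E_1 = 476.19950 eV

λ = hc/E = 1239.84 eV·nm / 476.19950 eV
λ = 2.604 nm

This is the ε-line of the Lyman series in C⁵⁺.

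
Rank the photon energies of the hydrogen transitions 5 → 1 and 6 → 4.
5 → 1

Calculate the energy for each transition:

Transition 5 → 1:
ΔE₁ = |E_1 - E_5| = |-13.6057/1² - (-13.6057/5²)|
ΔE₁ = |-13.605700000 - (-0.544228000)| = 13.061472 eV

Transition 6 → 4:
ΔE₂ = |E_4 - E_6| = |-13.6057/4² - (-13.6057/6²)|
ΔE₂ = |-0.850356250 - (-0.377936111)| = 0.472420 eV

Since 13.061472 eV > 0.472420 eV, the transition 5 → 1 emits the more energetic photon.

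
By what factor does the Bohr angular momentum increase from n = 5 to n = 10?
2.0000

In the Bohr model, L_n = nℏ, so the ratio is purely the ratio of quantum numbers:

L_10/L_5 = 10ℏ / 5ℏ = 10/5 = 2.0000

The angular momentum scales linearly with n.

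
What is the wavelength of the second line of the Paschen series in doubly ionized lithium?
142.38518 nm

The lines of a series are numbered from the longest wavelength (smallest ΔE) outward; the second line is the transition from n = n_f + 2 to n_f.
The Paschen series has all transitions ending at n_f = 3.

For Li²⁺ (Z = 3), the second line (β-line) is the jump from n = 5 to n = 3:
E_5 = -13.6057 × 3² / 5² = -4.898052000 eV
E_3 = -13.6057 × 3² / 3² = -13.605700000 eV
ΔE = E_5 - E_3 = 8.707648000 eV

λ = hc/E = 1239.84 eV·nm / 8.707648000 eV
λ = 142.38518 nm

This is the β-line of the Paschen series in Li²⁺.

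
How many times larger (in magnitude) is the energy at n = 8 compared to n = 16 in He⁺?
4.00000

Using E_n = -13.6057 Z² / n² eV with Z = 2:

E_8 = -13.6057 × 2² / 8² = -54.4228 / 64 = -0.85035625000 eV
E_16 = -13.6057 × 2² / 16² = -54.4228 / 256 = -0.21258906250 eV

The ratio is:
E_8/E_16 = (-0.85035625000) / (-0.21258906250)
E_8/E_16 = (-54.4228/64) / (-54.4228/256)
E_8/E_16 = 256/64
E_8/E_16 = 4.00000
(Note: the Z² factors cancel in the ratio.)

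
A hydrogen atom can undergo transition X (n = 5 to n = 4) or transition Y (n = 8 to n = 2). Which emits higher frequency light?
8 → 2

Calculate the energy for each transition:

Transition 5 → 4:
ΔE₁ = |E_4 - E_5| = |-13.6057/4² - (-13.6057/5²)|
ΔE₁ = |-0.8503562500 - (-0.5442280000)| = 0.3061283 eV

Transition 8 → 2:
ΔE₂ = |E_2 - E_8| = |-13.6057/2² - (-13.6057/8²)|
ΔE₂ = |-3.4014250000 - (-0.2125890625)| = 3.1888359 eV

Since 3.1888359 eV > 0.3061283 eV, the transition 8 → 2 emits the more energetic photon.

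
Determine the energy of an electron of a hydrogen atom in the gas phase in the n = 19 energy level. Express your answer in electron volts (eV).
-0.038 eV

The energy levels of a hydrogen-like atom are given by:
E_n = -13.6057 eV / n²

For n = 19:
E_19 = -13.6057 eV / 19²
E_19 = -13.6057 eV / 361
E_19 = -0.038 eV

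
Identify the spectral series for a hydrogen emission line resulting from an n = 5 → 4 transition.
Brackett series

The spectral series in hydrogen are named based on the final (lower) energy level:
- Lyman series: n_final = 1 (ultraviolet)
- Balmer series: n_final = 2 (visible/near-UV)
- Paschen series: n_final = 3 (infrared)
- Brackett series: n_final = 4 (infrared)
- Pfund series: n_final = 5 (far infrared)

Since this transition ends at n = 4, it belongs to the Brackett series.

For reference, this 5 → 4 line has photon energy
ΔE = 13.6057 eV × (1/4² - 1/5²) = 0.30612825000 eV,
corresponding to wavelength λ = hc/ΔE = 1239.84 eV·nm / 0.30612825000 eV = 4050.06725 nm in the infrared region.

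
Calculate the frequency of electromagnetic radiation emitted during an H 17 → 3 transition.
3.542e+14 Hz

First, find the transition energy:
E_17 = -13.6057 / 17² = -0.0470785 eV
E_3 = -13.6057 / 3² = -1.5117444 eV
|ΔE| = |E_3 - E_17| = 1.4646659 eV

Convert to Joules: E = 1.4646659 eV × (1.602177 × 10⁻¹⁹ J/eV) = 2.34665e-19 J

Using E = hf:
f = E/h = 2.34665e-19 J / (6.62607 × 10⁻³⁴ J·s)
f = 3.542e+14 Hz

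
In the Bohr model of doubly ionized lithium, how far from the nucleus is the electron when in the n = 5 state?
0.4410 nm (or 4.4098 Å)

The Bohr radius formula is:
r_n = n² a₀ / Z

where a₀ = 0.0529177 nm is the Bohr radius.

For Li²⁺ (Z = 3) at n = 5:
r_5 = 5² × 0.0529177 nm / 3
r_5 = 25 × 0.0529177 nm / 3
r_5 = 1.32294 nm / 3
r_5 = 0.4410 nm

The electron orbits at approximately 0.4410 nm from the nucleus.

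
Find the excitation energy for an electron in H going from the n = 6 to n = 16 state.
0.3248 eV

The energy levels of a hydrogen-like atom are E_n = -13.6057 eV / n².

Energy at n = 6: E_6 = -13.6057 / 6² = -0.3779361 eV
Energy at n = 16: E_16 = -13.6057 / 16² = -0.0531473 eV

The excitation energy is the difference:
ΔE = E_16 - E_6
ΔE = -0.0531473 - (-0.3779361)
ΔE = 0.3248 eV

Since this is positive, energy must be absorbed (photon absorption).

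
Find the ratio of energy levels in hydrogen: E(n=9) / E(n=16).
3.16049

Using E_n = -13.6057 Z² / n² eV with Z = 1:

E_9 = -13.6057 / 9² = -13.6057 / 81 = -0.16797160494 eV
E_16 = -13.6057 / 16² = -13.6057 / 256 = -0.05314726563 eV

The ratio is:
E_9/E_16 = (-0.16797160494) / (-0.05314726563)
E_9/E_16 = (-13.6057/81) / (-13.6057/256)
E_9/E_16 = 256/81
E_9/E_16 = 3.16049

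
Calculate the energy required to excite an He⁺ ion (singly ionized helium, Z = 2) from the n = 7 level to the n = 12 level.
0.73 eV

The energy levels of a hydrogen-like atom are E_n = -13.6057 Z² eV / n².

Energy at n = 7: E_7 = -13.6057 × 2² / 7² = -1.11067 eV
Energy at n = 12: E_12 = -13.6057 × 2² / 12² = -0.37794 eV

The excitation energy is the difference:
ΔE = E_12 - E_7
ΔE = -0.37794 - (-1.11067)
ΔE = 0.73 eV

Since this is positive, energy must be absorbed (photon absorption).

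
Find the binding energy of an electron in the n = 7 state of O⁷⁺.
17.77 eV

The ionization energy is the energy needed to remove the electron completely (n → ∞).

For a hydrogen-like ion with Z = 8, E_n = -13.6057 Z² / n² eV.

At n = 7: E_7 = -13.6057 × 8² / 7² = -17.77071 eV
At n = ∞: E_∞ = 0 eV

Ionization energy = E_∞ - E_7 = 0 - (-17.77071) = 17.77071 eV
Ionization energy ≈ 17.77 eV

This is also called the binding energy of the electron in state n = 7.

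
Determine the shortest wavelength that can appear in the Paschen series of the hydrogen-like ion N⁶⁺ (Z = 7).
16.738 nm

The series limit corresponds to the transition from n = ∞ to n = 3.
This is the highest energy (shortest wavelength) transition in the Paschen series.

E_∞ = 0 eV
E_3 = -13.6057 × 7² / 3² = -74.07548 eV

Energy at series limit:
ΔE = E_∞ - E_3 = 0 - (-74.07548) = 74.07548 eV
λ = hc/E = 1239.84 eV·nm / 74.07548 eV = 16.738 nm

This energy equals the ionization energy from the n = 3 state of N⁶⁺.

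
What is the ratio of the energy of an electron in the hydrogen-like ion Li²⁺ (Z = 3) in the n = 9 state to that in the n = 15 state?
2.778

Using E_n = -13.6057 Z² / n² eV with Z = 3:

E_9 = -13.6057 × 3² / 9² = -122.4513 / 81 = -1.511744444 eV
E_15 = -13.6057 × 3² / 15² = -122.4513 / 225 = -0.544228000 eV

The ratio is:
E_9/E_15 = (-1.511744444) / (-0.544228000)
E_9/E_15 = (-122.4513/81) / (-122.4513/225)
E_9/E_15 = 225/81
E_9/E_15 = 2.778
(Note: the Z² factors cancel in the ratio.)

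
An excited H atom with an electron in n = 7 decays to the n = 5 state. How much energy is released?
0.27 eV

The energy levels are E_n = -13.6057 eV / n².

Energy at n = 7: E_7 = -13.6057 / 7² = -0.27767 eV
Energy at n = 5: E_5 = -13.6057 / 5² = -0.54423 eV

For emission (electron falling to lower state), the photon energy is:
E_photon = E_7 - E_5 = |-0.27767 - (-0.54423)|
E_photon = 0.27 eV

This energy is carried away by the emitted photon.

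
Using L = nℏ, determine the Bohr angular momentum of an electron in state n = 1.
1.0546e-34 J·s (or 1ℏ)

In the Bohr model, angular momentum is quantized:
L = nℏ

where ℏ = h/(2π) = 1.054572e-34 J·s

For n = 1:
L = 1 × 1.054572e-34 J·s
L = 1.0546e-34 J·s

This can also be written as L = 1ℏ.
The angular momentum is an integer multiple of the reduced Planck constant.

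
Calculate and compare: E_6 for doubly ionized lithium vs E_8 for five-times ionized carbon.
C⁵⁺ at n = 8 (E = -7.65 eV)

Using E_n = -13.6057 Z² / n² eV:

Li²⁺ (Z = 3) at n = 6:
E = -13.6057 × 3² / 6² = -13.6057 × 9 / 36 = -3.40143 eV

C⁵⁺ (Z = 6) at n = 8:
E = -13.6057 × 6² / 8² = -13.6057 × 36 / 64 = -7.65321 eV

Since -7.65321 eV < -3.40143 eV,
C⁵⁺ at n = 8 is more tightly bound (requires more energy to ionize).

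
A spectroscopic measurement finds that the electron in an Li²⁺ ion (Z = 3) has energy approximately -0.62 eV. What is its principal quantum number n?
n = 14

The exact energy levels follow E_n = -13.6057 Z² / n² eV with Z = 3.

The measured value (-0.62 eV) is reported to only 2 significant figures, so we must test candidate n values and see which one matches to that precision.

Candidate energies:
  n = 12:  E = -13.6057 × 3² / 12² = -0.85036 eV
  n = 13:  E = -13.6057 × 3² / 13² = -0.72456 eV
  n = 14:  E = -13.6057 × 3² / 14² = -0.62475 eV  ← matches
  n = 15:  E = -13.6057 × 3² / 15² = -0.54423 eV
  n = 16:  E = -13.6057 × 3² / 16² = -0.47833 eV

Checking against the measurement of -0.62 eV (2 sig figs), only n = 14 agrees:
E_14 = -0.62475 eV, which rounds to -0.62 eV ✓

Therefore n = 14.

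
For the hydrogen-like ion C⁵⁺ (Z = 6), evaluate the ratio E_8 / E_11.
1.890625

Using E_n = -13.6057 Z² / n² eV with Z = 6:

E_8 = -13.6057 × 6² / 8² = -489.8052 / 64 = -7.653206250 eV
E_11 = -13.6057 × 6² / 11² = -489.8052 / 121 = -4.047976860 eV

The ratio is:
E_8/E_11 = (-7.653206250) / (-4.047976860)
E_8/E_11 = (-489.8052/64) / (-489.8052/121)
E_8/E_11 = 121/64
E_8/E_11 = 1.890625
(Note: the Z² factors cancel in the ratio.)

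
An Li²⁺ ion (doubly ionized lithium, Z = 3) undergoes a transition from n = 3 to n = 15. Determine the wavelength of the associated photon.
94.923 nm

First, find the transition energy using E_n = -13.6057 Z² / n² eV:
E_3 = -13.6057 × 3² / 3² = -13.60570 eV
E_15 = -13.6057 × 3² / 15² = -0.54423 eV

Photon energy: |ΔE| = |E_15 - E_3| = 13.06147 eV

Convert to wavelength using E = hc/λ with hc = 1239.84 eV·nm:
λ = hc/E = 1239.84 eV·nm / 13.06147 eV
λ = 94.923 nm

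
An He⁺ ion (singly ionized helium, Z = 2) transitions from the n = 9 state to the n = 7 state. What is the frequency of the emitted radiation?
1.06e+14 Hz

First, find the transition energy:
E_9 = -13.6057 × 2² / 9² = -0.6718864 eV
E_7 = -13.6057 × 2² / 7² = -1.1106694 eV
|ΔE| = |E_7 - E_9| = 0.4387830 eV

Convert to Joules: E = 0.4387830 eV × (1.602177 × 10⁻¹⁹ J/eV) = 7.0301e-20 J

Using E = hf:
f = E/h = 7.0301e-20 J / (6.62607 × 10⁻³⁴ J·s)
f = 1.06e+14 Hz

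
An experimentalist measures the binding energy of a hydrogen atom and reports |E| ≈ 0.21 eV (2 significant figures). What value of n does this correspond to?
n = 8

The exact energy levels follow E_n = -13.6057 eV / n².

The measured value (-0.21 eV) is reported to only 2 significant figures, so we must test candidate n values and see which one matches to that precision.

Candidate energies:
  n = 6:  E = -13.6057/6² = -0.37794 eV
  n = 7:  E = -13.6057/7² = -0.27767 eV
  n = 8:  E = -13.6057/8² = -0.21259 eV  ← matches
  n = 9:  E = -13.6057/9² = -0.16797 eV
  n = 10:  E = -13.6057/10² = -0.13606 eV

Checking against the measurement of -0.21 eV (2 sig figs), only n = 8 agrees:
E_8 = -0.21259 eV, which rounds to -0.21 eV ✓

Therefore n = 8.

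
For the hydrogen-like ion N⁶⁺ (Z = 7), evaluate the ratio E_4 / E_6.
2.25000

Using E_n = -13.6057 Z² / n² eV with Z = 7:

E_4 = -13.6057 × 7² / 4² = -666.6793 / 16 = -41.66745625000 eV
E_6 = -13.6057 × 7² / 6² = -666.6793 / 36 = -18.51886944444 eV

The ratio is:
E_4/E_6 = (-41.66745625000) / (-18.51886944444)
E_4/E_6 = (-666.6793/16) / (-666.6793/36)
E_4/E_6 = 36/16
E_4/E_6 = 2.25000
(Note: the Z² factors cancel in the ratio.)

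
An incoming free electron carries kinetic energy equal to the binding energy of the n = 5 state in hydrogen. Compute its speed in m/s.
4.37539e+05 m/s (or 0.145947% of c)

The binding energy at n = 5 for hydrogen is:
E_5 = -13.6057/5² = -0.544228000 eV
|E_5| = 0.544228000 eV

Convert to Joules:
KE = 0.544228000 eV × (1.602177 × 10⁻¹⁹ J/eV) = 8.7194958e-20 J

Using KE = ½mv²:
v = √(2·KE/m_e)
v = √(2 × 8.7194958e-20 J / 9.10938 × 10⁻³¹ kg)
v = 4.37539e+05 m/s

This is approximately 0.145947% the speed of light.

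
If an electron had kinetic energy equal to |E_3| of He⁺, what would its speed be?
1.45846e+06 m/s (or 0.48649% of c)

The binding energy at n = 3 for He⁺ is:
E_3 = -13.6057 × 2²/3² = -6.04697778 eV
|E_3| = 6.04697778 eV

Convert to Joules:
KE = 6.04697778 eV × (1.602177 × 10⁻¹⁹ J/eV) = 9.6883287e-19 J

Using KE = ½mv²:
v = √(2·KE/m_e)
v = √(2 × 9.6883287e-19 J / 9.10938 × 10⁻³¹ kg)
v = 1.45846e+06 m/s

This is approximately 0.48649% the speed of light.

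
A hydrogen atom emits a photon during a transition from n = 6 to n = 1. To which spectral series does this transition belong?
Lyman series

The spectral series in hydrogen are named based on the final (lower) energy level:
- Lyman series: n_final = 1 (ultraviolet)
- Balmer series: n_final = 2 (visible/near-UV)
- Paschen series: n_final = 3 (infrared)
- Brackett series: n_final = 4 (infrared)
- Pfund series: n_final = 5 (far infrared)

Since this transition ends at n = 1, it belongs to the Lyman series.

For reference, this 6 → 1 line has photon energy
ΔE = 13.6057 eV × (1/1² - 1/6²) = 13.2277639 eV,
corresponding to wavelength λ = hc/ΔE = 1239.84 eV·nm / 13.2277639 eV = 93.73013 nm in the ultraviolet region.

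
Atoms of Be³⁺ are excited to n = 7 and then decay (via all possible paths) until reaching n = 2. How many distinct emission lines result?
15

The electron can occupy levels n = 2, 3, ..., 7 during de-excitation — that is m = 7 - 2 + 1 = 6 distinct levels.

The number of distinct spectral lines equals the number of ways to choose 2 of these m levels (each pair gives one possible emission transition):

Number of lines = m(m-1)/2 = 6×5/2 = 15

These correspond to all possible transitions between the 6 levels:
7 → 6, 7 → 5, 7 → 4, 7 → 3, 7 → 2, 6 → 5, 6 → 4, 6 → 3...

Each transition produces a photon with a unique energy (and thus wavelength). This count does not depend on Z.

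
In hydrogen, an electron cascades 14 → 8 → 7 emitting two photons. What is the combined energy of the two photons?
0.2083 eV

The energy levels of hydrogen are E_n = -13.6057 / n² eV.

First transition (14 → 8):
ΔE₁ = |E_8 - E_14|
ΔE₁ = |-0.2125890625 - (-0.0694168367)| = 0.1431722 eV

Second transition (8 → 7):
ΔE₂ = |E_7 - E_8|
ΔE₂ = |-0.2776673469 - (-0.2125890625)| = 0.0650783 eV

Total energy released:
E_total = ΔE₁ + ΔE₂ = 0.1431722 + 0.0650783 = 0.2083 eV

Note: This equals the direct transition 14 → 7: 0.2083 eV ✓
Energy is conserved regardless of the path taken.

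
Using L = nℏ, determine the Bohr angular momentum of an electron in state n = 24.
2.53097e-33 J·s (or 24ℏ)

In the Bohr model, angular momentum is quantized:
L = nℏ

where ℏ = h/(2π) = 1.0545718e-34 J·s

For n = 24:
L = 24 × 1.0545718e-34 J·s
L = 2.53097e-33 J·s

This can also be written as L = 24ℏ.
The angular momentum is an integer multiple of the reduced Planck constant.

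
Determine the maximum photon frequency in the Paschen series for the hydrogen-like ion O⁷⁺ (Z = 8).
2.3394e+16 Hz

The series limit corresponds to the transition from n = ∞ to n = 3.
This is the highest energy (shortest wavelength) transition in the Paschen series.

E_∞ = 0 eV
E_3 = -13.6057 × 8² / 3² = -96.751644 eV

Energy at series limit:
ΔE = E_∞ - E_3 = 0 - (-96.751644) = 96.751644 eV
E = 96.751644 eV × (1.602177 × 10⁻¹⁹ J/eV) = 1.550133e-17 J
f = E/h = 1.550133e-17 J / (6.62607 × 10⁻³⁴ J·s) = 2.3394e+16 Hz

This energy equals the ionization energy from the n = 3 state of O⁷⁺.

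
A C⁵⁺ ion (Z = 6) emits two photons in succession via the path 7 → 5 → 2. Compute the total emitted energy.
112.46 eV

The energy levels of C⁵⁺ are E_n = -13.6057 × 6² / n² eV.

First transition (7 → 5):
ΔE₁ = |E_5 - E_7|
ΔE₁ = |-19.59220800 - (-9.99602449)| = 9.59618 eV

Second transition (5 → 2):
ΔE₂ = |E_2 - E_5|
ΔE₂ = |-122.45130000 - (-19.59220800)| = 102.85909 eV

Total energy released:
E_total = ΔE₁ + ΔE₂ = 9.59618 + 102.85909 = 112.46 eV

Note: This equals the direct transition 7 → 2: 112.46 eV ✓
Energy is conserved regardless of the path taken.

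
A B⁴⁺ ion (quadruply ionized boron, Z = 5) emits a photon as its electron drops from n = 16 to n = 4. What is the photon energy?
19.93 eV

The energy levels are E_n = -13.6057 Z² eV / n².

Energy at n = 16: E_16 = -13.6057 × 5² / 16² = -1.32868 eV
Energy at n = 4: E_4 = -13.6057 × 5² / 4² = -21.25891 eV

For emission (electron falling to lower state), the photon energy is:
E_photon = E_16 - E_4 = |-1.32868 - (-21.25891)|
E_photon = 19.93 eV

This energy is carried away by the emitted photon.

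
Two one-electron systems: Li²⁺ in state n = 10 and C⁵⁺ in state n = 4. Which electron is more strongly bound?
C⁵⁺ at n = 4 (E = -30.61 eV)

Using E_n = -13.6057 Z² / n² eV:

Li²⁺ (Z = 3) at n = 10:
E = -13.6057 × 3² / 10² = -13.6057 × 9 / 100 = -1.22451 eV

C⁵⁺ (Z = 6) at n = 4:
E = -13.6057 × 6² / 4² = -13.6057 × 36 / 16 = -30.61283 eV

Since -30.61283 eV < -1.22451 eV,
C⁵⁺ at n = 4 is more tightly bound (requires more energy to ionize).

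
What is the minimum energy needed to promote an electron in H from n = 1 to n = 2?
10.2043 eV

The energy levels of a hydrogen-like atom are E_n = -13.6057 eV / n².

Energy at n = 1: E_1 = -13.6057 / 1² = -13.6057000 eV
Energy at n = 2: E_2 = -13.6057 / 2² = -3.4014250 eV

The excitation energy is the difference:
ΔE = E_2 - E_1
ΔE = -3.4014250 - (-13.6057000)
ΔE = 10.2043 eV

Since this is positive, energy must be absorbed (photon absorption).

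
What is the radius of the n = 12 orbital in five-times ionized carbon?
1.270025 nm (or 12.700253 Å)

The Bohr radius formula is:
r_n = n² a₀ / Z

where a₀ = 0.052917721 nm is the Bohr radius.

For C⁵⁺ (Z = 6) at n = 12:
r_12 = 12² × 0.052917721 nm / 6
r_12 = 144 × 0.052917721 nm / 6
r_12 = 7.6201518 nm / 6
r_12 = 1.270025 nm

The electron orbits at approximately 1.270025 nm from the nucleus.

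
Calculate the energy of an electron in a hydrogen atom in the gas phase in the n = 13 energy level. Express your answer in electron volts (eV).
-0.081 eV

The energy levels of a hydrogen-like atom are given by:
E_n = -13.6057 eV / n²

For n = 13:
E_13 = -13.6057 eV / 13²
E_13 = -13.6057 eV / 169
E_13 = -0.081 eV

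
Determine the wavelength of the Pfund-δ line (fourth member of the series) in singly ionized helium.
823.799952 nm

The lines of a series are numbered from the longest wavelength (smallest ΔE) outward; the fourth line is the transition from n = n_f + 4 to n_f.
The Pfund series has all transitions ending at n_f = 5.

For He⁺ (Z = 2), the fourth line (δ-line) is the jump from n = 9 to n = 5:
E_9 = -13.6057 × 2² / 9² = -0.6718864198 eV
E_5 = -13.6057 × 2² / 5² = -2.1769120000 eV
ΔE = E_9 - E_5 = 1.5050255802 eV

λ = hc/E = 1239.84 eV·nm / 1.5050255802 eV
λ = 823.799952 nm

This is the δ-line of the Pfund series in He⁺.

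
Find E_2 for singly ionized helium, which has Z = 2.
-13.61 eV

For hydrogen-like ions, the energy levels scale with Z²:
E_n = -13.6057 Z² / n² eV

For He⁺ (Z = 2) at n = 2:
E_2 = -13.6057 × 2² / 2²
E_2 = -13.6057 × 4 / 4
E_2 = -54.4228 / 4
E_2 = -13.61 eV

The energy is 4 times more negative than hydrogen at the same n due to the stronger nuclear charge.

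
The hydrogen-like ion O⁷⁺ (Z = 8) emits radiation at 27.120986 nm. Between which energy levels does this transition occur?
n = 10 → n = 4

First, find the photon energy from the wavelength (hc = 1239.84 eV·nm):
E = hc/λ = 1239.84 eV·nm / 27.120986 nm = 45.715152 eV

The energy levels of O⁷⁺ satisfy E_n = -13.6057 × 8² / n² eV, so an emission n_i → n_f releases
ΔE = 13.6057 × 8² × (1/n_f² − 1/n_i²) eV.

Setting ΔE equal to the photon energy:
1/n_f² − 1/n_i² = 45.715152 / (13.6057 × 8²) = 0.052500000

Since 1/n_i² must be positive, we need 1/n_f² > 0.052500000, i.e. n_f ≤ 4. For each allowed n_f, solve n_i = (1/n_f² − 0.052500000)^(−1/2) and check whether it is a whole number:
  n_f = 1: 1/n_i² = 1.000000000 − 0.052500000 = 0.947500000 → n_i = 1.027  (not an integer) ✗
  n_f = 2: 1/n_i² = 0.250000000 − 0.052500000 = 0.197500000 → n_i = 2.250  (not an integer) ✗
  n_f = 3: 1/n_i² = 0.111111111 − 0.052500000 = 0.058611111 → n_i = 4.131  (not an integer) ✗
  n_f = 4: 1/n_i² = 0.062500000 − 0.052500000 = 0.010000000 → n_i = 10.000  → integer, n_i = 10 ✓

Only n_f = 4 gives an integer upper level, n_i = 10.

The transition is from n = 10 to n = 4 (emission).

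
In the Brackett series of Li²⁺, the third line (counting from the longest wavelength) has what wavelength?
240.54945 nm

The lines of a series are numbered from the longest wavelength (smallest ΔE) outward; the third line is the transition from n = n_f + 3 to n_f.
The Brackett series has all transitions ending at n_f = 4.

For Li²⁺ (Z = 3), the third line (γ-line) is the jump from n = 7 to n = 4:
E_7 = -13.6057 × 3² / 7² = -2.499006122 eV
E_4 = -13.6057 × 3² / 4² = -7.653206250 eV
ΔE = E_7 - E_4 = 5.154200128 eV

λ = hc/E = 1239.84 eV·nm / 5.154200128 eV
λ = 240.54945 nm

This is the γ-line of the Brackett series in Li²⁺.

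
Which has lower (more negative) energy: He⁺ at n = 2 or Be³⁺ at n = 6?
He⁺ at n = 2 (E = -13.61 eV)

Using E_n = -13.6057 Z² / n² eV:

He⁺ (Z = 2) at n = 2:
E = -13.6057 × 2² / 2² = -13.6057 × 4 / 4 = -13.60570 eV

Be³⁺ (Z = 4) at n = 6:
E = -13.6057 × 4² / 6² = -13.6057 × 16 / 36 = -6.04698 eV

Since -13.60570 eV < -6.04698 eV,
He⁺ at n = 2 is more tightly bound (requires more energy to ionize).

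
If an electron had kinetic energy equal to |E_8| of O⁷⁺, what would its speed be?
2.1877e+06 m/s (or 0.729736% of c)

The binding energy at n = 8 for O⁷⁺ is:
E_8 = -13.6057 × 8²/8² = -13.60570000 eV
|E_8| = 13.60570000 eV

Convert to Joules:
KE = 13.60570000 eV × (1.602177 × 10⁻¹⁹ J/eV) = 2.179874e-18 J

Using KE = ½mv²:
v = √(2·KE/m_e)
v = √(2 × 2.179874e-18 J / 9.10938 × 10⁻³¹ kg)
v = 2.1877e+06 m/s

This is approximately 0.729736% the speed of light.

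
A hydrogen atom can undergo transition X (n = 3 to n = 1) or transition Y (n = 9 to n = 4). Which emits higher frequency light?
3 → 1

Calculate the energy for each transition:

Transition 3 → 1:
ΔE₁ = |E_1 - E_3| = |-13.6057/1² - (-13.6057/3²)|
ΔE₁ = |-13.605700000 - (-1.511744444)| = 12.093956 eV

Transition 9 → 4:
ΔE₂ = |E_4 - E_9| = |-13.6057/4² - (-13.6057/9²)|
ΔE₂ = |-0.850356250 - (-0.167971605)| = 0.682385 eV

Since 12.093956 eV > 0.682385 eV, the transition 3 → 1 emits the more energetic photon.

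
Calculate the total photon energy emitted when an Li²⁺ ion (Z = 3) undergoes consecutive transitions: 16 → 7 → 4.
7.174881 eV

The energy levels of Li²⁺ are E_n = -13.6057 × 3² / n² eV.

First transition (16 → 7):
ΔE₁ = |E_7 - E_16|
ΔE₁ = |-2.499006122449 - (-0.478325390625)| = 2.020680732 eV

Second transition (7 → 4):
ΔE₂ = |E_4 - E_7|
ΔE₂ = |-7.653206250000 - (-2.499006122449)| = 5.154200128 eV

Total energy released:
E_total = ΔE₁ + ΔE₂ = 2.020680732 + 5.154200128 = 7.174881 eV

Note: This equals the direct transition 16 → 4: 7.174881 eV ✓
Energy is conserved regardless of the path taken.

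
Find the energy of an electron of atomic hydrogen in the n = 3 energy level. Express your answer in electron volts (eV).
-1.51174 eV

The energy levels of a hydrogen-like atom are given by:
E_n = -13.6057 eV / n²

For n = 3:
E_3 = -13.6057 eV / 3²
E_3 = -13.6057 eV / 9
E_3 = -1.51174 eV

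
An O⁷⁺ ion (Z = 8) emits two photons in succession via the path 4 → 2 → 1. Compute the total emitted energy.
816.3420 eV

The energy levels of O⁷⁺ are E_n = -13.6057 × 8² / n² eV.

First transition (4 → 2):
ΔE₁ = |E_2 - E_4|
ΔE₁ = |-217.6912000000 - (-54.4228000000)| = 163.2684000 eV

Second transition (2 → 1):
ΔE₂ = |E_1 - E_2|
ΔE₂ = |-870.7648000000 - (-217.6912000000)| = 653.0736000 eV

Total energy released:
E_total = ΔE₁ + ΔE₂ = 163.2684000 + 653.0736000 = 816.3420 eV

Note: This equals the direct transition 4 → 1: 816.3420 eV ✓
Energy is conserved regardless of the path taken.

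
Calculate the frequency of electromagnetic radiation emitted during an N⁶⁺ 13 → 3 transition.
1.69575e+16 Hz

First, find the transition energy:
E_13 = -13.6057 × 7² / 13² = -3.9448479 eV
E_3 = -13.6057 × 7² / 3² = -74.0754778 eV
|ΔE| = |E_3 - E_13| = 70.1306299 eV

Convert to Joules: E = 70.1306299 eV × (1.602177 × 10⁻¹⁹ J/eV) = 1.1236168e-17 J

Using E = hf:
f = E/h = 1.1236168e-17 J / (6.62607 × 10⁻³⁴ J·s)
f = 1.69575e+16 Hz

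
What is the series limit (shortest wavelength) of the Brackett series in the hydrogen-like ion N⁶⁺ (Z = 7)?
29.7556 nm

The series limit corresponds to the transition from n = ∞ to n = 4.
This is the highest energy (shortest wavelength) transition in the Brackett series.

E_∞ = 0 eV
E_4 = -13.6057 × 7² / 4² = -41.667456 eV

Energy at series limit:
ΔE = E_∞ - E_4 = 0 - (-41.667456) = 41.667456 eV
λ = hc/E = 1239.84 eV·nm / 41.667456 eV = 29.7556 nm

This energy equals the ionization energy from the n = 4 state of N⁶⁺.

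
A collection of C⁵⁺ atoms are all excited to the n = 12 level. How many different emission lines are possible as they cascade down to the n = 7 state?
15

The electron can occupy levels n = 7, 8, ..., 12 during de-excitation — that is m = 12 - 7 + 1 = 6 distinct levels.

The number of distinct spectral lines equals the number of ways to choose 2 of these m levels (each pair gives one possible emission transition):

Number of lines = m(m-1)/2 = 6×5/2 = 15

These correspond to all possible transitions between the 6 levels:
12 → 11, 12 → 10, 12 → 9, 12 → 8, 12 → 7, 11 → 10, 11 → 9, 11 → 8...

Each transition produces a photon with a unique energy (and thus wavelength). This count does not depend on Z.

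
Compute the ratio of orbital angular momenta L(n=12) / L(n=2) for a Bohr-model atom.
6.000000

In the Bohr model, L_n = nℏ, so the ratio is purely the ratio of quantum numbers:

L_12/L_2 = 12ℏ / 2ℏ = 12/2 = 6.000000

The angular momentum scales linearly with n.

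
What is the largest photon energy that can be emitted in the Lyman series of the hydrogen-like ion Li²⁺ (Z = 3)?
122.451300 eV

The series limit corresponds to the transition from n = ∞ to n = 1.
This is the highest energy (shortest wavelength) transition in the Lyman series.

E_∞ = 0 eV
E_1 = -13.6057 × 3² / 1² = -122.451300 eV

Energy at series limit:
ΔE = E_∞ - E_1 = 0 - (-122.451300) = 122.451300 eV

This energy equals the ionization energy from the n = 1 state of Li²⁺.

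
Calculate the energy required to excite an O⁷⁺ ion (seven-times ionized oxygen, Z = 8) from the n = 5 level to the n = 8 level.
21.22489 eV

The energy levels of a hydrogen-like atom are E_n = -13.6057 Z² eV / n².

Energy at n = 5: E_5 = -13.6057 × 8² / 5² = -34.83059200 eV
Energy at n = 8: E_8 = -13.6057 × 8² / 8² = -13.60570000 eV

The excitation energy is the difference:
ΔE = E_8 - E_5
ΔE = -13.60570000 - (-34.83059200)
ΔE = 21.22489 eV

Since this is positive, energy must be absorbed (photon absorption).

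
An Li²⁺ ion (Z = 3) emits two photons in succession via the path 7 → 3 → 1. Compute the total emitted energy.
119.9523 eV

The energy levels of Li²⁺ are E_n = -13.6057 × 3² / n² eV.

First transition (7 → 3):
ΔE₁ = |E_3 - E_7|
ΔE₁ = |-13.6057000000 - (-2.4990061224)| = 11.1066939 eV

Second transition (3 → 1):
ΔE₂ = |E_1 - E_3|
ΔE₂ = |-122.4513000000 - (-13.6057000000)| = 108.8456000 eV

Total energy released:
E_total = ΔE₁ + ΔE₂ = 11.1066939 + 108.8456000 = 119.9523 eV

Note: This equals the direct transition 7 → 1: 119.9523 eV ✓
Energy is conserved regardless of the path taken.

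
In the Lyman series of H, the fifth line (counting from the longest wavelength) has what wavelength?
93.7301 nm

The lines of a series are numbered from the longest wavelength (smallest ΔE) outward; the fifth line is the transition from n = n_f + 5 to n_f.
The Lyman series has all transitions ending at n_f = 1.

For H, the fifth line (ε-line) is the jump from n = 6 to n = 1:
E_6 = -13.6057 / 6² = -0.377936 eV
E_1 = -13.6057 / 1² = -13.605700 eV
ΔE = E_6 - E_1 = 13.227764 eV

λ = hc/E = 1239.84 eV·nm / 13.227764 eV
λ = 93.7301 nm

This is the ε-line of the Lyman series in H.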